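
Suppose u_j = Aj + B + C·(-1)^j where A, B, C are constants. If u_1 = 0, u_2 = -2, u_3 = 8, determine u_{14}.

Write the equations: A + B - C = 0; 2A + B + C = -2; 3A + B - C = 8.
Subtracting the first from the second: A + 2C = -2.
Subtracting the second from the third: A - 2C = 10.
Solving: C = -3, A = 4, then B = -7.
Hence u_{14} = 4·14 + (-7) + (-3)·1 = 46.

46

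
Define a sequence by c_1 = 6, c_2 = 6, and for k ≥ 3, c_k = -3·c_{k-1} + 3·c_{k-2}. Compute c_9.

c_3 = 0;  c_4 = 18;  c_5 = -54;  c_6 = 216;  c_7 = -810;  c_8 = 3078;  c_9 = -11664.

-11664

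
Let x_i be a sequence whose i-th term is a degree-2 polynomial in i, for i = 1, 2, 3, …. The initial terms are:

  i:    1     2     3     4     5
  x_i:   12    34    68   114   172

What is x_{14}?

1234

1st diffs: 22, 34, 46, 58.
2nd diffs: 12, 12, 12 (constant).
Newton forward-difference form: x_i = 12 + 22·C(i-1,1) + 12·C(i-1,2).
At i = 14: i-1 = 13, so x_{14} = 12 + 286 + 936 = 1234.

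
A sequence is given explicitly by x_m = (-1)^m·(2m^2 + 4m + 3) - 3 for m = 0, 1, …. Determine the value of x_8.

(-1)^8 = 1; 2m^2 + 4m + 3 at m=8 is 163; so x_8 = 160.

160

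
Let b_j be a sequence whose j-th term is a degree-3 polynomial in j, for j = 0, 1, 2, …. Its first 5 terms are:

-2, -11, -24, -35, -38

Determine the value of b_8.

150

1st diffs: -9, -13, -11, -3.
2nd diffs: -4, 2, 8.
3rd diffs: 6, 6 (constant).
Newton forward-difference form: b_j = -2 + (-9)·C(j,1) + (-4)·C(j,2) + 6·C(j,3).
At j = 8: j = 8, so b_8 = -2 - 72 - 112 + 336 = 150.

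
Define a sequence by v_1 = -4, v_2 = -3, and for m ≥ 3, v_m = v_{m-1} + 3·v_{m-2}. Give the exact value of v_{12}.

-21957

Applying the relation repeatedly:
v_3 = -15  v_4 = -24  v_5 = -69  v_6 = -141  v_7 = -348  v_8 = -771  v_9 = -1815  v_{10} = -4128  v_{11} = -9573  v_{12} = -21957.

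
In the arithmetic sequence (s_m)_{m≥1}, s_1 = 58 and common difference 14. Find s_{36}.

s_m = 58 + (m - 1)·14.
s_{36} = 58 + 35·14 = 548.

548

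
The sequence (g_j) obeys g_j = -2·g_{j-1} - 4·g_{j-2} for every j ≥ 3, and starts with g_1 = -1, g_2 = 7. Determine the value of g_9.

Iterate the recurrence:
g_3 = -10  g_4 = -8  g_5 = 56  g_6 = -80  g_7 = -64  g_8 = 448  g_9 = -640.

-640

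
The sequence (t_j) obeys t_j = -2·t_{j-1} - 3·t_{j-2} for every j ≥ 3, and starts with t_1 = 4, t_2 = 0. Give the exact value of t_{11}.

-876

Iterate the recurrence:
t_3 = -12; t_4 = 24; t_5 = -12; t_6 = -48; t_7 = 132; t_8 = -120; t_9 = -156; t_{10} = 672; t_{11} = -876.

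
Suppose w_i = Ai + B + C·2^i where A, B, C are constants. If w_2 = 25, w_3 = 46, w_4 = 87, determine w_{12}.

Plug in i = 2, 3, 4: 2A + B + 4C = 25; 3A + B + 8C = 46; 4A + B + 16C = 87.
Subtracting the first from the second: A + 4C = 21.
Subtracting the second from the third: A + 8C = 41.
Solving: C = 5, A = 1, then B = 3.
Therefore w_{12} = 12 + 3 + 5·4096 = 20495.

20495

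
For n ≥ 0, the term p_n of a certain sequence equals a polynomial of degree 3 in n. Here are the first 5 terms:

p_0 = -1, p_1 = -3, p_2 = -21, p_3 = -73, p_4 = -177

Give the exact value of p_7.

-981

1st diffs: -2, -18, -52, -104.
2nd diffs: -16, -34, -52.
3rd diffs: -18, -18 (constant).
So p_n = -3n^3 + n^2 - 1.
Evaluating at n = 7 gives p_7 = -981.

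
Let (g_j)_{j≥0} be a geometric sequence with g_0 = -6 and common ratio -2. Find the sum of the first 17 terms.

-262146

g_j = (-6)·(-2)^(j-0).
S = (-6)·((-2)^17 - 1)/(-2 - 1) = (-6)·(-131072 - 1)/(-3) = -262146.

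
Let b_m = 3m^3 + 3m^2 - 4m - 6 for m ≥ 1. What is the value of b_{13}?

7040

b_{13} = 3·13^3 + 3·13^2 - 4·13 - 6 = 7040.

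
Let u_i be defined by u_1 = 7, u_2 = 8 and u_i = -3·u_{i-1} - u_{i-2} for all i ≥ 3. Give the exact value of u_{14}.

Iterate the recurrence:
u_3 = -31, u_4 = 85, u_5 = -224, …, u_{11} = -72208, u_{12} = 189043, u_{13} = -494921, u_{14} = 1295720.

1295720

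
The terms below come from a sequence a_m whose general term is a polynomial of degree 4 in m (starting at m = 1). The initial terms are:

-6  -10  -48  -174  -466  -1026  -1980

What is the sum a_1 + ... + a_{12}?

1st diffs: -4, -38, -126, -292, -560, -954.
2nd diffs: -34, -88, -166, -268, -394.
3rd diffs: -54, -78, -102, -126.
4th diffs: -24, -24, -24 (constant).
Newton forward-difference form: a_m = -6 + (-4)·C(m-1,1) + (-34)·C(m-1,2) + (-54)·C(m-1,3) + (-24)·C(m-1,4).
Continuing: …, -3478, -5694, -8826, -13096, …, a_{12} = -18750.
Summing m = 1..12 (12 terms) gives -53554.

-53554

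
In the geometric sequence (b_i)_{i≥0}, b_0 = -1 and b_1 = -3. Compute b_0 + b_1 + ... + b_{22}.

Common ratio r = 3.
b_i = (-1)·3^(i-0).
S = (-1)·(3^23 - 1)/(3 - 1) = (-1)·(94143178827 - 1)/(2) = -47071589413.

-47071589413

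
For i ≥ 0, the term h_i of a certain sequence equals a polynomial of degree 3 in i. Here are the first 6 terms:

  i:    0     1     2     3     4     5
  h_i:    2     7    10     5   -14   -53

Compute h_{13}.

-1805

1st diffs: 5, 3, -5, -19, -39.
2nd diffs: -2, -8, -14, -20.
3rd diffs: -6, -6, -6 (constant).
Newton forward-difference form: h_i = 2 + 5·C(i,1) + (-2)·C(i,2) + (-6)·C(i,3).
At i = 13: i = 13, so h_{13} = 2 + 65 - 156 - 1716 = -1805.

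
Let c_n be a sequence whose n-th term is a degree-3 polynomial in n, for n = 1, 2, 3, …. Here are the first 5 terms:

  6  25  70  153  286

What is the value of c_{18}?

12025

1st diffs: 19, 45, 83, 133.
2nd diffs: 26, 38, 50.
3rd diffs: 12, 12 (constant).
So c_n = 2n^3 + n^2 + 2n + 1.
Evaluating at n = 18 gives c_{18} = 12025.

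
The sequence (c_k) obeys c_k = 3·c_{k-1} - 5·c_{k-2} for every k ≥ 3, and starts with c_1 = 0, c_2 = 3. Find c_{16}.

Applying the relation repeatedly:
c_3 = 9, c_4 = 12, c_5 = -9, …, c_{13} = -15984, c_{14} = -62637, c_{15} = -107991, c_{16} = -10788.

-10788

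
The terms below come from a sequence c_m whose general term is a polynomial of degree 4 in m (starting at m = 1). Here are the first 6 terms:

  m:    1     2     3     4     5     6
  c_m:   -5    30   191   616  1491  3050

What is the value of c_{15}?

1st diffs: 35, 161, 425, 875, 1559.
2nd diffs: 126, 264, 450, 684.
3rd diffs: 138, 186, 234.
4th diffs: 48, 48 (constant).
Newton forward-difference form: c_m = -5 + 35·C(m-1,1) + 126·C(m-1,2) + 138·C(m-1,3) + 48·C(m-1,4).
At m = 15: m-1 = 14, so c_{15} = -5 + 490 + 11466 + 50232 + 48048 = 110231.

110231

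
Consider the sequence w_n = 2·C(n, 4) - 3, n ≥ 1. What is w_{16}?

3637

C(16, 4) = 1820, so w_{16} = 3637.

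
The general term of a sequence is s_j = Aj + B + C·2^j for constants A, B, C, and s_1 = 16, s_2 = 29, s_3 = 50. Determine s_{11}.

The three given values yield: A + B + 2C = 16; 2A + B + 4C = 29; 3A + B + 8C = 50.
Subtracting the first from the second: A + 2C = 13.
Subtracting the second from the third: A + 4C = 21.
Solving: C = 4, A = 5, then B = 3.
Hence s_{11} = 5·11 + 3 + 4·2048 = 8250.

8250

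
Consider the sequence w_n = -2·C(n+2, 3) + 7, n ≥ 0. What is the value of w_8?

C(10, 3) = 120, so w_8 = -233.

-233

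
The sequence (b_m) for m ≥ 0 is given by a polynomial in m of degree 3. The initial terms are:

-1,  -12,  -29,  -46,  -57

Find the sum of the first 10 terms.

35

1st diffs: -11, -17, -17, -11.
2nd diffs: -6, 0, 6.
3rd diffs: 6, 6 (constant).
So b_m = m^3 - 6m^2 - 6m - 1.
Continuing: …, -56, -37, 6, 79, …, b_9 = 188.
Summing m = 0..9 (10 terms) gives 35.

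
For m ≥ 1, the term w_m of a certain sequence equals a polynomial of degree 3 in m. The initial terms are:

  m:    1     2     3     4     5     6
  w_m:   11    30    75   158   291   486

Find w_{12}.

1st diffs: 19, 45, 83, 133, 195.
2nd diffs: 26, 38, 50, 62.
3rd diffs: 12, 12, 12 (constant).
Newton forward-difference form: w_m = 11 + 19·C(m-1,1) + 26·C(m-1,2) + 12·C(m-1,3).
At m = 12: m-1 = 11, so w_{12} = 11 + 209 + 1430 + 1980 = 3630.

3630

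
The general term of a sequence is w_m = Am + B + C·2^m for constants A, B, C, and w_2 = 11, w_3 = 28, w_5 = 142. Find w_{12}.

The three given values yield: 2A + B + 4C = 11; 3A + B + 8C = 28; 5A + B + 32C = 142.
Subtracting the first from the second: A + 4C = 17.
Subtracting the second from the third: 2A + 24C = 114.
Solving: C = 5, A = -3, then B = -3.
So w_m = -3·m + (-3) + 5·2^m; at m=12 this is 20441.

20441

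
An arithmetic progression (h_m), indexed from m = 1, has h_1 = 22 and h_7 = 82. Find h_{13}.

142

Common difference d = (82 - 22) / (7 - 1) = 10.
h_m = 22 + (m - 1)·10.
h_{13} = 22 + 12·10 = 142.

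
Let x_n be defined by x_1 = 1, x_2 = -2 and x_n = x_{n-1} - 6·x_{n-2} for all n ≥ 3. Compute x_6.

Applying the relation repeatedly:
x_3 = -8  x_4 = 4  x_5 = 52  x_6 = 28.

28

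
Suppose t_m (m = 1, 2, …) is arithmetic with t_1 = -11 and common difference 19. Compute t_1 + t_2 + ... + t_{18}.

t_m = -11 + (m - 1)·19.
t_{18} = 312; S = 18·(-11 + 312)/2 = 2709.

2709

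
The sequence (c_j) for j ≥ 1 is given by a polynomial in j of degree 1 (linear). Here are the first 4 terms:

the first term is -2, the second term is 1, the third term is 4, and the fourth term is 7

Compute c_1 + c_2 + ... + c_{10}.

115

1st diffs: 3, 3, 3 (constant).
So c_j = 3j - 5.
Continuing: …, 10, 13, 16, 19, …, c_{10} = 25.
Summing j = 1..10 (10 terms) gives 115.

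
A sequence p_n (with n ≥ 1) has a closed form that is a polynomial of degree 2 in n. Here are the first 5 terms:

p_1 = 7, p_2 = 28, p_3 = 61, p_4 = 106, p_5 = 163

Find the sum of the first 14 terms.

1st diffs: 21, 33, 45, 57.
2nd diffs: 12, 12, 12 (constant).
Newton forward-difference form: p_n = 7 + 21·C(n-1,1) + 12·C(n-1,2).
Continuing: …, 232, 313, 406, 511, …, p_{14} = 1216.
Summing n = 1..14 (14 terms) gives 6377.

6377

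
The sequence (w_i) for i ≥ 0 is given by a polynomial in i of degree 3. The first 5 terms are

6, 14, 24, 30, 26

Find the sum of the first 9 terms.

-246

1st diffs: 8, 10, 6, -4.
2nd diffs: 2, -4, -10.
3rd diffs: -6, -6 (constant).
So w_i = -i^3 + 4i^2 + 5i + 6.
Continuing: 6, -36, -106, -210.
Summing i = 0..8 (9 terms) gives -246.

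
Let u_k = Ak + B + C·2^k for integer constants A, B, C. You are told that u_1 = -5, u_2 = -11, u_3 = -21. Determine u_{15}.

-65565

Write the equations: A + B + 2C = -5; 2A + B + 4C = -11; 3A + B + 8C = -21.
Subtracting the first from the second: A + 2C = -6.
Subtracting the second from the third: A + 4C = -10.
Solving: C = -2, A = -2, then B = 1.
So u_k = -2·k + 1 + (-2)·2^k; at k=15 this is -65565.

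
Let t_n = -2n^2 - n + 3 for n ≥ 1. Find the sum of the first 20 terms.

-5890

Over n = 1..20: Σn = 210, Σn² = 2870.
Total = (-2)·2870 + (-1)·210 + (3)·20 = -5890.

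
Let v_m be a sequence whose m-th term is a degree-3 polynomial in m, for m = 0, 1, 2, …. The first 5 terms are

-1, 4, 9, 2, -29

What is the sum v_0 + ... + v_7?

-708

1st diffs: 5, 5, -7, -31.
2nd diffs: 0, -12, -24.
3rd diffs: -12, -12 (constant).
Newton forward-difference form: v_m = -1 + 5·C(m,1) + (-12)·C(m,3).
Continuing: -96, -211, -386.
Summing m = 0..7 (8 terms) gives -708.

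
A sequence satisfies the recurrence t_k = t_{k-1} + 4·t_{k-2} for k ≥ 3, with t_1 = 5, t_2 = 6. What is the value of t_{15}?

Applying the relation repeatedly:
t_3 = 26  t_4 = 50  t_5 = 154  …  t_{12} = 104114  t_{13} = 267610  t_{14} = 684066  t_{15} = 1754506.

1754506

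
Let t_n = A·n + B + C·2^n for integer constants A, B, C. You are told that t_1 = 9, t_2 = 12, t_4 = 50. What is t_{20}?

4194210

Plug in n = 1, 2, 4: A + B + 2C = 9; 2A + B + 4C = 12; 4A + B + 16C = 50.
Subtracting the first from the second: A + 2C = 3.
Subtracting the second from the third: 2A + 12C = 38.
Solving: C = 4, A = -5, then B = 6.
So t_n = -5·n + 6 + 4·2^n; at n=20 this is 4194210.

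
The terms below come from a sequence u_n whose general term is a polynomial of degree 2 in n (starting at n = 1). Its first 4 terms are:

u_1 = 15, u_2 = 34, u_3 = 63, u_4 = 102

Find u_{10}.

546

1st diffs: 19, 29, 39.
2nd diffs: 10, 10 (constant).
So u_n = 5n^2 + 4n + 6.
Evaluating at n = 10 gives u_{10} = 546.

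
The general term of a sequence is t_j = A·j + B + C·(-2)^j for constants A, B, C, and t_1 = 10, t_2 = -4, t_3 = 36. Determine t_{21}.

6291540

The three given values yield: A + B - 2C = 10; 2A + B + 4C = -4; 3A + B - 8C = 36.
Subtracting the first from the second: A + 6C = -14.
Subtracting the second from the third: A - 12C = 40.
Solving: C = -3, A = 4, then B = 0.
So t_j = 4·j + 0 + (-3)·(-2)^j; at j=21 this is 6291540.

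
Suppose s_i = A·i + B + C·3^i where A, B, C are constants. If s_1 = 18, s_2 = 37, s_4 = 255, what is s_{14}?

14348929

Plug in i = 1, 2, 4: A + B + 3C = 18; 2A + B + 9C = 37; 4A + B + 81C = 255.
Subtracting the first from the second: A + 6C = 19.
Subtracting the second from the third: 2A + 72C = 218.
Solving: C = 3, A = 1, then B = 8.
So s_i = 1·i + 8 + 3·3^i; at i=14 this is 14348929.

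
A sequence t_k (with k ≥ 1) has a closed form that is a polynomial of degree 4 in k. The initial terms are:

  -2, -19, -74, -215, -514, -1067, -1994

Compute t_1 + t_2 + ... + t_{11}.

1st diffs: -17, -55, -141, -299, -553, -927.
2nd diffs: -38, -86, -158, -254, -374.
3rd diffs: -48, -72, -96, -120.
4th diffs: -24, -24, -24 (constant).
Newton forward-difference form: t_k = -2 + (-17)·C(k-1,1) + (-38)·C(k-1,2) + (-48)·C(k-1,3) + (-24)·C(k-1,4).
Continuing: -3439, -5570, -8579, -12682.
Summing k = 1..11 (11 terms) gives -34155.

-34155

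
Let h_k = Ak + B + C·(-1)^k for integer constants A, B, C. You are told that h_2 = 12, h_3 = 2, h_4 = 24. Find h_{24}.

At k = 2, 3, 4: 2A + B + C = 12; 3A + B - C = 2; 4A + B + C = 24.
Subtracting the first from the second: A - 2C = -10.
Subtracting the second from the third: A + 2C = 22.
Solving: C = 8, A = 6, then B = -8.
So h_k = 6·k + (-8) + 8·(-1)^k; at k=24 this is 144.

144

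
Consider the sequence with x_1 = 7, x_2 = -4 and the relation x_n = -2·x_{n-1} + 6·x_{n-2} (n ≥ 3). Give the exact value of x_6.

-1840

Iterate the recurrence:
x_3 = 50;  x_4 = -124;  x_5 = 548;  x_6 = -1840.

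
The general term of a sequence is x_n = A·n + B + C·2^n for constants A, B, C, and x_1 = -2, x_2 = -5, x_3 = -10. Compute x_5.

-36

At n = 1, 2, 3: A + B + 2C = -2; 2A + B + 4C = -5; 3A + B + 8C = -10.
Subtracting the first from the second: A + 2C = -3.
Subtracting the second from the third: A + 4C = -5.
Solving: C = -1, A = -1, then B = 1.
So x_n = -1·n + 1 + (-1)·2^n; at n=5 this is -36.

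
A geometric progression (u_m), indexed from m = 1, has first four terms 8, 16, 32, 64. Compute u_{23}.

33554432

Common ratio r = 2.
u_m = 8·2^(m-1).
u_{23} = 8·2^22 = 33554432.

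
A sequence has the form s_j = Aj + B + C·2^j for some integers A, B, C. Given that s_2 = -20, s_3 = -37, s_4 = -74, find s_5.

At j = 2, 3, 4: 2A + B + 4C = -20; 3A + B + 8C = -37; 4A + B + 16C = -74.
Subtracting the first from the second: A + 4C = -17.
Subtracting the second from the third: A + 8C = -37.
Solving: C = -5, A = 3, then B = -6.
So s_j = 3·j + (-6) + (-5)·2^j; at j=5 this is -151.

-151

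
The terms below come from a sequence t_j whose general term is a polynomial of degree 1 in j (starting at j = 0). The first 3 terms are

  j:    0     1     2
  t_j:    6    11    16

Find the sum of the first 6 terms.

111

1st diffs: 5, 5 (constant).
So t_j = 5j + 6.
Continuing: 21, 26, 31.
Summing j = 0..5 (6 terms) gives 111.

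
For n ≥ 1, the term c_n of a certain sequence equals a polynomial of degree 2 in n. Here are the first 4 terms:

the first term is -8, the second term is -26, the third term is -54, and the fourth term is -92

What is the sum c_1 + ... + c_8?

1st diffs: -18, -28, -38.
2nd diffs: -10, -10 (constant).
Newton forward-difference form: c_n = -8 + (-18)·C(n-1,1) + (-10)·C(n-1,2).
Continuing: -140, -198, -266, -344.
Summing n = 1..8 (8 terms) gives -1128.

-1128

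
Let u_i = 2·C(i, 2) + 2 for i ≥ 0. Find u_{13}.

158

C(13, 2) = 78, so u_{13} = 158.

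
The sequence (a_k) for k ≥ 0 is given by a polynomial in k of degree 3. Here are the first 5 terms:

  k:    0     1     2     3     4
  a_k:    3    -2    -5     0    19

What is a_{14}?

1st diffs: -5, -3, 5, 19.
2nd diffs: 2, 8, 14.
3rd diffs: 6, 6 (constant).
Newton forward-difference form: a_k = 3 + (-5)·C(k,1) + 2·C(k,2) + 6·C(k,3).
At k = 14: k = 14, so a_{14} = 3 - 70 + 182 + 2184 = 2299.

2299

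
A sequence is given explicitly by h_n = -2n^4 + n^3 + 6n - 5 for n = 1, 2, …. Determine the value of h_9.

h_9 = -2·9^4 + 1·9^3 + 6·9 - 5 = -12344.

-12344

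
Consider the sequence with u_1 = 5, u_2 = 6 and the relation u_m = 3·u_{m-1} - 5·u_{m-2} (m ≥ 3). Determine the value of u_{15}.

305993

u_3 = -7;  u_4 = -51;  u_5 = -118;  …;  u_{12} = -35451;  u_{13} = -56443;  u_{14} = 7926;  u_{15} = 305993.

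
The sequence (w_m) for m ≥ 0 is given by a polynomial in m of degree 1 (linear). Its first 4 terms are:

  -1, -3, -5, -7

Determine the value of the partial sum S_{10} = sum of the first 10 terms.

-100

1st diffs: -2, -2, -2 (constant).
So w_m = -2m - 1.
Continuing: …, -9, -11, -13, -15, …, w_9 = -19.
Summing m = 0..9 (10 terms) gives -100.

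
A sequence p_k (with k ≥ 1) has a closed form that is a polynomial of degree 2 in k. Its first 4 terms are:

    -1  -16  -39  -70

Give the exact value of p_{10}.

1st diffs: -15, -23, -31.
2nd diffs: -8, -8 (constant).
Newton forward-difference form: p_k = -1 + (-15)·C(k-1,1) + (-8)·C(k-1,2).
At k = 10: k-1 = 9, so p_{10} = -1 - 135 - 288 = -424.

-424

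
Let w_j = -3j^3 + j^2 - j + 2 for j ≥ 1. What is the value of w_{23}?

-35993

w_{23} = -3·23^3 + 1·23^2 - 1·23 + 2 = -35993.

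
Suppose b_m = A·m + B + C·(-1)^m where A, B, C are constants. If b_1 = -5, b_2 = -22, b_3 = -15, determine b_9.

-45

At m = 1, 2, 3: A + B - C = -5; 2A + B + C = -22; 3A + B - C = -15.
Subtracting the first from the second: A + 2C = -17.
Subtracting the second from the third: A - 2C = 7.
Solving: C = -6, A = -5, then B = -6.
Therefore b_9 = -45 + (-6) + (-6)·(-1) = -45.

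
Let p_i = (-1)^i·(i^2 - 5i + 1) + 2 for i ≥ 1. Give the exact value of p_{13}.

(-1)^13 = -1; i^2 - 5i + 1 at i=13 is 105; so p_{13} = -103.

-103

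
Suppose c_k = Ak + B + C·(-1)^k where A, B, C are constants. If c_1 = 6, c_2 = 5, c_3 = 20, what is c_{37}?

258

Plug in k = 1, 2, 3: A + B - C = 6; 2A + B + C = 5; 3A + B - C = 20.
Subtracting the first from the second: A + 2C = -1.
Subtracting the second from the third: A - 2C = 15.
Solving: C = -4, A = 7, then B = -5.
So c_k = 7·k + (-5) + (-4)·(-1)^k; at k=37 this is 258.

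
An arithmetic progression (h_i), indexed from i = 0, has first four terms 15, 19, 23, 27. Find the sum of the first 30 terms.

2190

Common difference d = 4.
h_i = 15 + (i - 0)·4.
h_{29} = 131; S = 30·(15 + 131)/2 = 2190.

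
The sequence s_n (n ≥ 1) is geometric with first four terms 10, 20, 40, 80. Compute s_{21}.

Common ratio r = 2.
s_n = 10·2^(n-1).
s_{21} = 10·2^20 = 10485760.

10485760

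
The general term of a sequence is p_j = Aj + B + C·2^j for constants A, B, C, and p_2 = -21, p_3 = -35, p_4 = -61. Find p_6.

The three given values yield: 2A + B + 4C = -21; 3A + B + 8C = -35; 4A + B + 16C = -61.
Subtracting the first from the second: A + 4C = -14.
Subtracting the second from the third: A + 8C = -26.
Solving: C = -3, A = -2, then B = -5.
Therefore p_6 = -12 + (-5) + (-3)·64 = -209.

-209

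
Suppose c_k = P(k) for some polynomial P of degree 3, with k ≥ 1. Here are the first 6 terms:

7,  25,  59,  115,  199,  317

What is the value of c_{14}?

3205

1st diffs: 18, 34, 56, 84, 118.
2nd diffs: 16, 22, 28, 34.
3rd diffs: 6, 6, 6 (constant).
Newton forward-difference form: c_k = 7 + 18·C(k-1,1) + 16·C(k-1,2) + 6·C(k-1,3).
At k = 14: k-1 = 13, so c_{14} = 7 + 234 + 1248 + 1716 = 3205.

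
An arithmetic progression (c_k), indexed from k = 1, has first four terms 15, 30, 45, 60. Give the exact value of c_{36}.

Common difference d = 15.
c_k = 15 + (k - 1)·15.
c_{36} = 15 + 35·15 = 540.

540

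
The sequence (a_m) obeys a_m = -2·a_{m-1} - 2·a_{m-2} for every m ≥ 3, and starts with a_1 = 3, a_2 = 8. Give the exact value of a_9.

48

Step forward from the initial values:
a_3 = -22  a_4 = 28  a_5 = -12  a_6 = -32  a_7 = 88  a_8 = -112  a_9 = 48.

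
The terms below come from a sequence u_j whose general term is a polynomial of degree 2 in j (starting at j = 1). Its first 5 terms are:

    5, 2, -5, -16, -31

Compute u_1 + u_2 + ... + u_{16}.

1st diffs: -3, -7, -11, -15.
2nd diffs: -4, -4, -4 (constant).
So u_j = -2j^2 + 3j + 4.
Continuing: …, -50, -73, -100, -131, …, u_{16} = -460.
Summing j = 1..16 (16 terms) gives -2520.

-2520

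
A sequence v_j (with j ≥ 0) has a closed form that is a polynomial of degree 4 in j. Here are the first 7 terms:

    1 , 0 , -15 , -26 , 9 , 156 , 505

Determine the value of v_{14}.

29289

1st diffs: -1, -15, -11, 35, 147, 349.
2nd diffs: -14, 4, 46, 112, 202.
3rd diffs: 18, 42, 66, 90.
4th diffs: 24, 24, 24 (constant).
Newton forward-difference form: v_j = 1 + (-1)·C(j,1) + (-14)·C(j,2) + 18·C(j,3) + 24·C(j,4).
At j = 14: j = 14, so v_{14} = 1 - 14 - 1274 + 6552 + 24024 = 29289.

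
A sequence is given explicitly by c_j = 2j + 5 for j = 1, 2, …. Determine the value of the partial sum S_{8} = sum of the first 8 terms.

Over j = 1..8: Σj = 36.
Total = (2)·36 + (5)·8 = 112.

112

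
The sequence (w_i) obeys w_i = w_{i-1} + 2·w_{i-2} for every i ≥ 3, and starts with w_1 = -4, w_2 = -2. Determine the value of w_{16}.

Step forward from the initial values:
w_3 = -10, w_4 = -14, w_5 = -34, …, w_{13} = -8194, w_{14} = -16382, w_{15} = -32770, w_{16} = -65534.
(Characteristic roots are 2 and -1.)

-65534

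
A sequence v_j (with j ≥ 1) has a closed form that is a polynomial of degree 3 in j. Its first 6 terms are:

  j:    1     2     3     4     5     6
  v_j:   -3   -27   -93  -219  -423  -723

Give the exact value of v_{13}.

-7023

1st diffs: -24, -66, -126, -204, -300.
2nd diffs: -42, -60, -78, -96.
3rd diffs: -18, -18, -18 (constant).
Newton forward-difference form: v_j = -3 + (-24)·C(j-1,1) + (-42)·C(j-1,2) + (-18)·C(j-1,3).
At j = 13: j-1 = 12, so v_{13} = -3 - 288 - 2772 - 3960 = -7023.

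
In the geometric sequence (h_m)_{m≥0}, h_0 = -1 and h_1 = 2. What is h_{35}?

Common ratio r = -2.
h_m = (-1)·(-2)^(m-0).
h_{35} = (-1)·(-2)^35 = 34359738368.

34359738368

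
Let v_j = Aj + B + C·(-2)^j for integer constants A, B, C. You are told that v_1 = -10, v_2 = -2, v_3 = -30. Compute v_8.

478

Write the equations: A + B - 2C = -10; 2A + B + 4C = -2; 3A + B - 8C = -30.
Subtracting the first from the second: A + 6C = 8.
Subtracting the second from the third: A - 12C = -28.
Solving: C = 2, A = -4, then B = -2.
Hence v_8 = -4·8 + (-2) + 2·256 = 478.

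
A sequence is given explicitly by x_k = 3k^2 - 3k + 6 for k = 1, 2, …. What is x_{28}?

2274

x_{28} = 3·28^2 - 3·28 + 6 = 2274.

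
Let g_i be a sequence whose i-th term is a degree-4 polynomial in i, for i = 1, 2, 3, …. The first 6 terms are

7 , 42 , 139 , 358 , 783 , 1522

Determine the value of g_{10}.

1st diffs: 35, 97, 219, 425, 739.
2nd diffs: 62, 122, 206, 314.
3rd diffs: 60, 84, 108.
4th diffs: 24, 24 (constant).
Newton forward-difference form: g_i = 7 + 35·C(i-1,1) + 62·C(i-1,2) + 60·C(i-1,3) + 24·C(i-1,4).
At i = 10: i-1 = 9, so g_{10} = 7 + 315 + 2232 + 5040 + 3024 = 10618.

10618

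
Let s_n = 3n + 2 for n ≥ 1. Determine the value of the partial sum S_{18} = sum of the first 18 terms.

Over n = 1..18: Σn = 171.
Total = (3)·171 + (2)·18 = 549.

549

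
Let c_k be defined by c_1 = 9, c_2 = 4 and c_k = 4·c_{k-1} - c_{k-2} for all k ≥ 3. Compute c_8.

4624

Applying the relation repeatedly:
c_3 = 7, c_4 = 24, c_5 = 89, c_6 = 332, c_7 = 1239, c_8 = 4624.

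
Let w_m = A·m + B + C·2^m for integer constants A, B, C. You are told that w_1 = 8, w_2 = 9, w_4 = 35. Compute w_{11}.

6096

Write the equations: A + B + 2C = 8; 2A + B + 4C = 9; 4A + B + 16C = 35.
Subtracting the first from the second: A + 2C = 1.
Subtracting the second from the third: 2A + 12C = 26.
Solving: C = 3, A = -5, then B = 7.
Hence w_{11} = -5·11 + 7 + 3·2048 = 6096.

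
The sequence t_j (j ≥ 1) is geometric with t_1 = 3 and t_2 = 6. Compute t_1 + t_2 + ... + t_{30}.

Common ratio r = 2.
t_j = 3·2^(j-1).
S = 3·(2^30 - 1)/(2 - 1) = 3·(1073741824 - 1)/(1) = 3221225469.

3221225469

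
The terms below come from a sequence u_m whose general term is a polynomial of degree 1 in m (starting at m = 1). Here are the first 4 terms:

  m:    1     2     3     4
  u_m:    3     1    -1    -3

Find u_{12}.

-19

1st diffs: -2, -2, -2 (constant).
So u_m = -2m + 5.
Evaluating at m = 12 gives u_{12} = -19.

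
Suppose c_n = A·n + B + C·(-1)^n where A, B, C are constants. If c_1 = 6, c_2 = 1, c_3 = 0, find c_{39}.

-108

Write the equations: A + B - C = 6; 2A + B + C = 1; 3A + B - C = 0.
Subtracting the first from the second: A + 2C = -5.
Subtracting the second from the third: A - 2C = -1.
Solving: C = -1, A = -3, then B = 8.
So c_n = -3·n + 8 + (-1)·(-1)^n; at n=39 this is -108.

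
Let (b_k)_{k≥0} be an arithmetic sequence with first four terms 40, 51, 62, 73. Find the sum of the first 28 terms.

Common difference d = 11.
b_k = 40 + (k - 0)·11.
b_{27} = 337; S = 28·(40 + 337)/2 = 5278.

5278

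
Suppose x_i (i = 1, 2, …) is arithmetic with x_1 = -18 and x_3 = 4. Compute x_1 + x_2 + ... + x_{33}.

5214

Common difference d = (4 - (-18)) / (3 - 1) = 11.
x_i = -18 + (i - 1)·11.
x_{33} = 334; S = 33·(-18 + 334)/2 = 5214.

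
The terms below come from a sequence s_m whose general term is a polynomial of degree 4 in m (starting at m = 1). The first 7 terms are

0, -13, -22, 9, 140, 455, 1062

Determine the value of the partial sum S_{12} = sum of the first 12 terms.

1st diffs: -13, -9, 31, 131, 315, 607.
2nd diffs: 4, 40, 100, 184, 292.
3rd diffs: 36, 60, 84, 108.
4th diffs: 24, 24, 24 (constant).
Newton forward-difference form: s_m = (-13)·C(m-1,1) + 4·C(m-1,2) + 36·C(m-1,3) + 24·C(m-1,4).
Continuing: …, 2093, 3704, 6075, 9410, …, s_{12} = 13937.
Summing m = 1..12 (12 terms) gives 36850.

36850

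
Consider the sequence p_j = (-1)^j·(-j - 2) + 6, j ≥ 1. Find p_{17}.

(-1)^17 = -1; -j - 2 at j=17 is -19; so p_{17} = 25.

25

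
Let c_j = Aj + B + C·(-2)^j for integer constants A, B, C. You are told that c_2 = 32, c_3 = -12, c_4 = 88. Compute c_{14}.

At j = 2, 3, 4: 2A + B + 4C = 32; 3A + B - 8C = -12; 4A + B + 16C = 88.
Subtracting the first from the second: A - 12C = -44.
Subtracting the second from the third: A + 24C = 100.
Solving: C = 4, A = 4, then B = 8.
Hence c_{14} = 4·14 + 8 + 4·16384 = 65600.

65600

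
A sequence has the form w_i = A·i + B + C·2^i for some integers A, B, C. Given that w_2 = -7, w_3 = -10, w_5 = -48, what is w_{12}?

The three given values yield: 2A + B + 4C = -7; 3A + B + 8C = -10; 5A + B + 32C = -48.
Subtracting the first from the second: A + 4C = -3.
Subtracting the second from the third: 2A + 24C = -38.
Solving: C = -2, A = 5, then B = -9.
So w_i = 5·i + (-9) + (-2)·2^i; at i=12 this is -8141.

-8141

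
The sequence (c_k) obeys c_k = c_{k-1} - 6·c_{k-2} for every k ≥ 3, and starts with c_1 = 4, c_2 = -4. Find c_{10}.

14396

Step forward from the initial values:
c_3 = -28, c_4 = -4, c_5 = 164, c_6 = 188, c_7 = -796, c_8 = -1924, c_9 = 2852, c_{10} = 14396.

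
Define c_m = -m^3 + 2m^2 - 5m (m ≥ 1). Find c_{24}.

c_{24} = -1·24^3 + 2·24^2 - 5·24 = -12792.

-12792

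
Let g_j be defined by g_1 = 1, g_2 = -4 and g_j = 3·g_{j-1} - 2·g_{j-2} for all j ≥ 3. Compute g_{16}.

-163834

Iterate the recurrence:
g_3 = -14  g_4 = -34  g_5 = -74  …  g_{13} = -20474  g_{14} = -40954  g_{15} = -81914  g_{16} = -163834.
(Characteristic roots are 2 and 1.)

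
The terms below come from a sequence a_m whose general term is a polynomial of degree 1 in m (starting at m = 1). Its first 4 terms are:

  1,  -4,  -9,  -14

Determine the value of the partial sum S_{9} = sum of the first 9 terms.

1st diffs: -5, -5, -5 (constant).
So a_m = -5m + 6.
Continuing: …, -19, -24, -29, -34, …, a_9 = -39.
Summing m = 1..9 (9 terms) gives -171.

-171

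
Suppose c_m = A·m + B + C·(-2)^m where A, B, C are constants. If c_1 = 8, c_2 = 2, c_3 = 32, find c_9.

1076

Write the equations: A + B - 2C = 8; 2A + B + 4C = 2; 3A + B - 8C = 32.
Subtracting the first from the second: A + 6C = -6.
Subtracting the second from the third: A - 12C = 30.
Solving: C = -2, A = 6, then B = -2.
Hence c_9 = 6·9 + (-2) + (-2)·(-512) = 1076.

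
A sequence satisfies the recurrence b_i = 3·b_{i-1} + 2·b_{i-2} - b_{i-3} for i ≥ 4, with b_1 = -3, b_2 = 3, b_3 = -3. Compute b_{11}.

Iterate the recurrence:
b_4 = 0;  b_5 = -9;  b_6 = -24;  b_7 = -90;  b_8 = -309;  b_9 = -1083;  b_{10} = -3777;  b_{11} = -13188.

-13188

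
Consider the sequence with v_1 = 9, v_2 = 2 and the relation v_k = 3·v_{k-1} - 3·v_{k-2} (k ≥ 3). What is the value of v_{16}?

Iterate the recurrence:
v_3 = -21; v_4 = -69; v_5 = -144; …; v_{13} = 6561; v_{14} = 1458; v_{15} = -15309; v_{16} = -50301.

-50301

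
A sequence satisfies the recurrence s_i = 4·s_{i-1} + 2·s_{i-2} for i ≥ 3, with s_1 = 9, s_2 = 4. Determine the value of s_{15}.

1957876864

Step forward from the initial values:
s_3 = 34, s_4 = 144, s_5 = 644, …, s_{12} = 22225664, s_{13} = 98892864, s_{14} = 440022784, s_{15} = 1957876864.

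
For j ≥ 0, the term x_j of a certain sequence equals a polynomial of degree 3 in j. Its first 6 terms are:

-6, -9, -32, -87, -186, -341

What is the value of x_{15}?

1st diffs: -3, -23, -55, -99, -155.
2nd diffs: -20, -32, -44, -56.
3rd diffs: -12, -12, -12 (constant).
Newton forward-difference form: x_j = -6 + (-3)·C(j,1) + (-20)·C(j,2) + (-12)·C(j,3).
At j = 15: j = 15, so x_{15} = -6 - 45 - 2100 - 5460 = -7611.

-7611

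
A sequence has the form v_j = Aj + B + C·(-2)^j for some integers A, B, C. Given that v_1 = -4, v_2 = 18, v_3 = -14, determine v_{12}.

Write the equations: A + B - 2C = -4; 2A + B + 4C = 18; 3A + B - 8C = -14.
Subtracting the first from the second: A + 6C = 22.
Subtracting the second from the third: A - 12C = -32.
Solving: C = 3, A = 4, then B = -2.
So v_j = 4·j + (-2) + 3·(-2)^j; at j=12 this is 12334.

12334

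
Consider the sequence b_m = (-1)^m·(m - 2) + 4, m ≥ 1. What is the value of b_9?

-3

(-1)^9 = -1; m - 2 at m=9 is 7; so b_9 = -3.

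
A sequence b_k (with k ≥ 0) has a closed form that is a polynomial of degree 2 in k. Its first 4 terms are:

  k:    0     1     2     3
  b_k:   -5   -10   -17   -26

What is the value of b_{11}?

-170

1st diffs: -5, -7, -9.
2nd diffs: -2, -2 (constant).
So b_k = -k^2 - 4k - 5.
Evaluating at k = 11 gives b_{11} = -170.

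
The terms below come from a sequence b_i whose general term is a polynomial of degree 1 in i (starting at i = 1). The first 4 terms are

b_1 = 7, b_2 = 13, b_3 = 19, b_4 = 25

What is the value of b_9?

55

1st diffs: 6, 6, 6 (constant).
So b_i = 6i + 1.
Evaluating at i = 9 gives b_9 = 55.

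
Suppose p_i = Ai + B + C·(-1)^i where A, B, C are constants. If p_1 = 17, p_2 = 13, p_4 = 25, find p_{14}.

Write the equations: A + B - C = 17; 2A + B + C = 13; 4A + B + C = 25.
Subtracting the first from the second: A + 2C = -4.
Subtracting the second from the third: 2A = 12.
Solving: C = -5, A = 6, then B = 6.
So p_i = 6·i + 6 + (-5)·(-1)^i; at i=14 this is 85.

85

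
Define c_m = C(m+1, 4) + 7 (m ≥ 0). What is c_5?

C(6, 4) = 15, so c_5 = 22.

22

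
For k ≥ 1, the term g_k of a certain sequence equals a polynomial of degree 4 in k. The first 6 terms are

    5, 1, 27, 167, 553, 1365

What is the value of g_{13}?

44177

1st diffs: -4, 26, 140, 386, 812.
2nd diffs: 30, 114, 246, 426.
3rd diffs: 84, 132, 180.
4th diffs: 48, 48 (constant).
So g_k = 2k^4 - 6k^3 + k^2 + 5k + 3.
Evaluating at k = 13 gives g_{13} = 44177.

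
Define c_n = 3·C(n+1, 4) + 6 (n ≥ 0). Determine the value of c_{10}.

C(11, 4) = 330, so c_{10} = 996.

996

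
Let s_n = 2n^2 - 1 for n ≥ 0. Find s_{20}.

s_{20} = 2·20^2 - 1 = 799.

799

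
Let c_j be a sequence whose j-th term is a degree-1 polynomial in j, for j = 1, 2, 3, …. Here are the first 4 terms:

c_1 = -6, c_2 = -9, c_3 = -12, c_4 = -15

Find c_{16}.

-51

1st diffs: -3, -3, -3 (constant).
So c_j = -3j - 3.
Evaluating at j = 16 gives c_{16} = -51.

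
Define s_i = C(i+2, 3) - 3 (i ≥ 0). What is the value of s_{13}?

452

C(15, 3) = 455, so s_{13} = 452.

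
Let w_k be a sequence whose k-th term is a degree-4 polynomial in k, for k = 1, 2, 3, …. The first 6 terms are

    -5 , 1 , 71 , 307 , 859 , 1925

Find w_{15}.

1st diffs: 6, 70, 236, 552, 1066.
2nd diffs: 64, 166, 316, 514.
3rd diffs: 102, 150, 198.
4th diffs: 48, 48 (constant).
Newton forward-difference form: w_k = -5 + 6·C(k-1,1) + 64·C(k-1,2) + 102·C(k-1,3) + 48·C(k-1,4).
At k = 15: k-1 = 14, so w_{15} = -5 + 84 + 5824 + 37128 + 48048 = 91079.

91079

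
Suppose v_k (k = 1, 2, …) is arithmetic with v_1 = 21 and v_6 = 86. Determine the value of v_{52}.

684

Common difference d = (86 - 21) / (6 - 1) = 13.
v_k = 21 + (k - 1)·13.
v_{52} = 21 + 51·13 = 684.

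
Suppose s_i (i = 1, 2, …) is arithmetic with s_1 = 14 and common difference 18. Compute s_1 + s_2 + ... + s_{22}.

s_i = 14 + (i - 1)·18.
s_{22} = 392; S = 22·(14 + 392)/2 = 4466.

4466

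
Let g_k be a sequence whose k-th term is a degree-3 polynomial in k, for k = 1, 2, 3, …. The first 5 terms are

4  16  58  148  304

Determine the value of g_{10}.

2704

1st diffs: 12, 42, 90, 156.
2nd diffs: 30, 48, 66.
3rd diffs: 18, 18 (constant).
Newton forward-difference form: g_k = 4 + 12·C(k-1,1) + 30·C(k-1,2) + 18·C(k-1,3).
At k = 10: k-1 = 9, so g_{10} = 4 + 108 + 1080 + 1512 = 2704.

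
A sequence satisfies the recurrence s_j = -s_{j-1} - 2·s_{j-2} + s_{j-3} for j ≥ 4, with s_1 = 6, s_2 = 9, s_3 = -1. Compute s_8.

Applying the relation repeatedly:
s_4 = -11, s_5 = 22, s_6 = -1, s_7 = -54, s_8 = 78.

78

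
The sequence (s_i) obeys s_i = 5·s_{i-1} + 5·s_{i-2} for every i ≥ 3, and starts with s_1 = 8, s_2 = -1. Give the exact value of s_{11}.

41103125

s_3 = 35  s_4 = 170  s_5 = 1025  s_6 = 5975  s_7 = 35000  s_8 = 204875  s_9 = 1199375  s_{10} = 7021250  s_{11} = 41103125.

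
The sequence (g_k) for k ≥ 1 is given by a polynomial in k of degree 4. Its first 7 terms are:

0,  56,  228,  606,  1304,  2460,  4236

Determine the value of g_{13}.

40008

1st diffs: 56, 172, 378, 698, 1156, 1776.
2nd diffs: 116, 206, 320, 458, 620.
3rd diffs: 90, 114, 138, 162.
4th diffs: 24, 24, 24 (constant).
Newton forward-difference form: g_k = 56·C(k-1,1) + 116·C(k-1,2) + 90·C(k-1,3) + 24·C(k-1,4).
At k = 13: k-1 = 12, so g_{13} = 672 + 7656 + 19800 + 11880 = 40008.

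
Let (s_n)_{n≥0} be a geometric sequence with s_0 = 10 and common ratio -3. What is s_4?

s_n = 10·(-3)^(n-0).
s_4 = 10·(-3)^4 = 810.

810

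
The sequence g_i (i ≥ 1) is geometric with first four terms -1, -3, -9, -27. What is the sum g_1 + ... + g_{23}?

-47071589413

Common ratio r = 3.
g_i = (-1)·3^(i-1).
S = (-1)·(3^23 - 1)/(3 - 1) = (-1)·(94143178827 - 1)/(2) = -47071589413.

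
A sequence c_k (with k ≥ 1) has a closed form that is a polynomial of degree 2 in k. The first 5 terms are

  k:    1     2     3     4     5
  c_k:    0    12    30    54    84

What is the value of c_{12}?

462

1st diffs: 12, 18, 24, 30.
2nd diffs: 6, 6, 6 (constant).
Newton forward-difference form: c_k = 12·C(k-1,1) + 6·C(k-1,2).
At k = 12: k-1 = 11, so c_{12} = 132 + 330 = 462.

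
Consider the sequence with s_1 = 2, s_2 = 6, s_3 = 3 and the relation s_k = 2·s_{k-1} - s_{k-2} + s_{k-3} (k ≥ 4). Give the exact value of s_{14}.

s_4 = 2; s_5 = 7; s_6 = 15; …; s_{11} = 230; s_{12} = 403; s_{13} = 707; s_{14} = 1241.

1241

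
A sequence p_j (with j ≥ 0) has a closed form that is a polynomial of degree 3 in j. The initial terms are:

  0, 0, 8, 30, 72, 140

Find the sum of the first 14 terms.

1st diffs: 0, 8, 22, 42, 68.
2nd diffs: 8, 14, 20, 26.
3rd diffs: 6, 6, 6 (constant).
So p_j = j^3 + j^2 - 2j.
Continuing: …, 240, 378, 560, 792, …, p_{13} = 2340.
Summing j = 0..13 (14 terms) gives 8918.

8918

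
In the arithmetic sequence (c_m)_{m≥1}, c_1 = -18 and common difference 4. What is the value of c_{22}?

66

c_m = -18 + (m - 1)·4.
c_{22} = -18 + 21·4 = 66.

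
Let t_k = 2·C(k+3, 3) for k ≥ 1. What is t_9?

C(12, 3) = 220, so t_9 = 440.

440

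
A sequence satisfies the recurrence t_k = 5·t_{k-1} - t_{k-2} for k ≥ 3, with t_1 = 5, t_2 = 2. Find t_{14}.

Step forward from the initial values:
t_3 = 5, t_4 = 23, t_5 = 110, …, t_{11} = 1330670, t_{12} = 6375623, t_{13} = 30547445, t_{14} = 146361602.

146361602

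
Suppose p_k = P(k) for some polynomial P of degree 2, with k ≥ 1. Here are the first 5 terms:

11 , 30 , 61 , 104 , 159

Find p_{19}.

2189

1st diffs: 19, 31, 43, 55.
2nd diffs: 12, 12, 12 (constant).
So p_k = 6k^2 + k + 4.
Evaluating at k = 19 gives p_{19} = 2189.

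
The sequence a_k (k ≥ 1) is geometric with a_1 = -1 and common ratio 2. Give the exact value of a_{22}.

-2097152

a_k = (-1)·2^(k-1).
a_{22} = (-1)·2^21 = -2097152.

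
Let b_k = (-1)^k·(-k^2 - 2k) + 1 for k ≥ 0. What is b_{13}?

(-1)^13 = -1; -k^2 - 2k at k=13 is -195; so b_{13} = 196.

196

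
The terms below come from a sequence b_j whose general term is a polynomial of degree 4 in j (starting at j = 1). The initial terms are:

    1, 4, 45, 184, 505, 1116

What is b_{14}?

1st diffs: 3, 41, 139, 321, 611.
2nd diffs: 38, 98, 182, 290.
3rd diffs: 60, 84, 108.
4th diffs: 24, 24 (constant).
Newton forward-difference form: b_j = 1 + 3·C(j-1,1) + 38·C(j-1,2) + 60·C(j-1,3) + 24·C(j-1,4).
At j = 14: j-1 = 13, so b_{14} = 1 + 39 + 2964 + 17160 + 17160 = 37324.

37324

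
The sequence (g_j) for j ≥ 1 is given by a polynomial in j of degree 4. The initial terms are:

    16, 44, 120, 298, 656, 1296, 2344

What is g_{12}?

19794

1st diffs: 28, 76, 178, 358, 640, 1048.
2nd diffs: 48, 102, 180, 282, 408.
3rd diffs: 54, 78, 102, 126.
4th diffs: 24, 24, 24 (constant).
So g_j = j^4 - j^3 + 5j^2 + 5j + 6.
Evaluating at j = 12 gives g_{12} = 19794.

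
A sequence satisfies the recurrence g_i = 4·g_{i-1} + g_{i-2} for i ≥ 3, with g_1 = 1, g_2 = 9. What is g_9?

Compute successive terms:
g_3 = 37;  g_4 = 157;  g_5 = 665;  g_6 = 2817;  g_7 = 11933;  g_8 = 50549;  g_9 = 214129.

214129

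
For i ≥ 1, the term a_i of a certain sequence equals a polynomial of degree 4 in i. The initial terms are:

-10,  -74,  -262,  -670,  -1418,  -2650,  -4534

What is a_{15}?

-71158

1st diffs: -64, -188, -408, -748, -1232, -1884.
2nd diffs: -124, -220, -340, -484, -652.
3rd diffs: -96, -120, -144, -168.
4th diffs: -24, -24, -24 (constant).
Newton forward-difference form: a_i = -10 + (-64)·C(i-1,1) + (-124)·C(i-1,2) + (-96)·C(i-1,3) + (-24)·C(i-1,4).
At i = 15: i-1 = 14, so a_{15} = -10 - 896 - 11284 - 34944 - 24024 = -71158.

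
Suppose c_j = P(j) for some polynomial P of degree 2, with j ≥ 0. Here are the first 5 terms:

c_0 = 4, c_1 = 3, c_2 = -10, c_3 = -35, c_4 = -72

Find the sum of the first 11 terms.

-1991

1st diffs: -1, -13, -25, -37.
2nd diffs: -12, -12, -12 (constant).
So c_j = -6j^2 + 5j + 4.
Continuing: …, -121, -182, -255, -340, …, c_{10} = -546.
Summing j = 0..10 (11 terms) gives -1991.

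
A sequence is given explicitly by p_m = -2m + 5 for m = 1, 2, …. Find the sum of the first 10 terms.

-60

Over m = 1..10: Σm = 55.
Total = (-2)·55 + (5)·10 = -60.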